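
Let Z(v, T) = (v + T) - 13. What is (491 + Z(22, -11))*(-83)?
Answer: -40587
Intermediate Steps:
Z(v, T) = -13 + T + v (Z(v, T) = (T + v) - 13 = -13 + T + v)
(491 + Z(22, -11))*(-83) = (491 + (-13 - 11 + 22))*(-83) = (491 - 2)*(-83) = 489*(-83) = -40587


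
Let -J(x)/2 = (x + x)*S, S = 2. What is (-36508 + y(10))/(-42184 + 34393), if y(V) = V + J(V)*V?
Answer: 37298/7791 ≈ 4.7873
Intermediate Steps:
J(x) = -8*x (J(x) = -2*(x + x)*2 = -2*2*x*2 = -8*x)
y(V) = V - 8*V² (y(V) = V + (-8*V)*V = V - 8*V²)
(-36508 + y(10))/(-42184 + 34393) = (-36508 + 10*(1 - 8*10))/(-42184 + 34393) = (-36508 + 10*(1 - 80))/(-7791) = (-36508 + 10*(-79))*(-1/7791) = (-36508 - 790)*(-1/7791) = -37298*(-1/7791) = 37298/7791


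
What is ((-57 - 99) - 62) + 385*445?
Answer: 171107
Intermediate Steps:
((-57 - 99) - 62) + 385*445 = (-156 - 62) + 171325 = -218 + 171325 = 171107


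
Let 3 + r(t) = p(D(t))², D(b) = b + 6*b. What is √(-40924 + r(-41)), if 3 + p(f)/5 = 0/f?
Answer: I*√40702 ≈ 201.75*I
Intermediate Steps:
D(b) = 7*b
p(f) = -15 (p(f) = -15 + 5*(0/f) = -15 + 5*0 = -15 + 0 = -15)
r(t) = 222 (r(t) = -3 + (-15)² = -3 + 225 = 222)
√(-40924 + r(-41)) = √(-40924 + 222) = √(-40702) = I*√40702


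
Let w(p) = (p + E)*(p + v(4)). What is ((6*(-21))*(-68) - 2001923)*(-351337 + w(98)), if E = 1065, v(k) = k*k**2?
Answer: 324779323505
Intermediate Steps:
v(k) = k**3
w(p) = (64 + p)*(1065 + p) (w(p) = (p + 1065)*(p + 4**3) = (1065 + p)*(p + 64) = (1065 + p)*(64 + p) = (64 + p)*(1065 + p))
((6*(-21))*(-68) - 2001923)*(-351337 + w(98)) = ((6*(-21))*(-68) - 2001923)*(-351337 + (68160 + 98**2 + 1129*98)) = (-126*(-68) - 2001923)*(-351337 + (68160 + 9604 + 110642)) = (8568 - 2001923)*(-351337 + 188406) = -1993355*(-162931) = 324779323505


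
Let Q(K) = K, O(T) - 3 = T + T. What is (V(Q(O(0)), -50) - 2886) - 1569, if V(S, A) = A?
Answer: -4505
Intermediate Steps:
O(T) = 3 + 2*T (O(T) = 3 + (T + T) = 3 + 2*T)
(V(Q(O(0)), -50) - 2886) - 1569 = (-50 - 2886) - 1569 = -2936 - 1569 = -4505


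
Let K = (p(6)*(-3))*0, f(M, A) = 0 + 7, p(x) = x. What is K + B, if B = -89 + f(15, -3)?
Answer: -82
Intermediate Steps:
f(M, A) = 7
K = 0 (K = (6*(-3))*0 = -18*0 = 0)
B = -82 (B = -89 + 7 = -82)
K + B = 0 - 82 = -82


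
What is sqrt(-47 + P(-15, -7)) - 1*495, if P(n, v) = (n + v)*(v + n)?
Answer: -495 + sqrt(437) ≈ -474.10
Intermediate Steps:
P(n, v) = (n + v)**2 (P(n, v) = (n + v)*(n + v) = (n + v)**2)
sqrt(-47 + P(-15, -7)) - 1*495 = sqrt(-47 + (-15 - 7)**2) - 1*495 = sqrt(-47 + (-22)**2) - 495 = sqrt(-47 + 484) - 495 = sqrt(437) - 495 = -495 + sqrt(437)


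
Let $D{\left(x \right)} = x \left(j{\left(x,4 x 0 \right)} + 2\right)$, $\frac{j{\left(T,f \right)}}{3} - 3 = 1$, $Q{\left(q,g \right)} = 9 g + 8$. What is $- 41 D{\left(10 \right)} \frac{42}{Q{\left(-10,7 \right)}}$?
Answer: $- \frac{241080}{71} \approx -3395.5$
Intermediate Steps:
$Q{\left(q,g \right)} = 8 + 9 g$
$j{\left(T,f \right)} = 12$ ($j{\left(T,f \right)} = 9 + 3 \cdot 1 = 9 + 3 = 12$)
$D{\left(x \right)} = 14 x$ ($D{\left(x \right)} = x \left(12 + 2\right) = x 14 = 14 x$)
$- 41 D{\left(10 \right)} \frac{42}{Q{\left(-10,7 \right)}} = - 41 \cdot 14 \cdot 10 \frac{42}{8 + 9 \cdot 7} = \left(-41\right) 140 \frac{42}{8 + 63} = - 5740 \cdot \frac{42}{71} = - 5740 \cdot 42 \cdot \frac{1}{71} = \left(-5740\right) \frac{42}{71} = - \frac{241080}{71}$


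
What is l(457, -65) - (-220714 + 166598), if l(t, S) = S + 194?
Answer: 54245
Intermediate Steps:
l(t, S) = 194 + S
l(457, -65) - (-220714 + 166598) = (194 - 65) - (-220714 + 166598) = 129 - 1*(-54116) = 129 + 54116 = 54245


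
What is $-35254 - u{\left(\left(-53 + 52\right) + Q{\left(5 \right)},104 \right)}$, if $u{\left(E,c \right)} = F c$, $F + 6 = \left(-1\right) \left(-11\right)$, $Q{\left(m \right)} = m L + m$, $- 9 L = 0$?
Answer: $-35774$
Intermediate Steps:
$L = 0$ ($L = \left(- \frac{1}{9}\right) 0 = 0$)
$Q{\left(m \right)} = m$ ($Q{\left(m \right)} = m 0 + m = 0 + m = m$)
$F = 5$ ($F = -6 - -11 = -6 + 11 = 5$)
$u{\left(E,c \right)} = 5 c$
$-35254 - u{\left(\left(-53 + 52\right) + Q{\left(5 \right)},104 \right)} = -35254 - 5 \cdot 104 = -35254 - 520 = -35774$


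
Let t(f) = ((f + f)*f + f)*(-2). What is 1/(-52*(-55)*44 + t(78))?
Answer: 1/101348 ≈ 9.8670e-6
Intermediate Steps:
t(f) = -4*f² - 2*f (t(f) = ((2*f)*f + f)*(-2) = (2*f² + f)*(-2) = (f + 2*f²)*(-2) = -4*f² - 2*f)
1/(-52*(-55)*44 + t(78)) = 1/(-52*(-55)*44 - 2*78*(1 + 2*78)) = 1/(2860*44 - 2*78*(1 + 156)) = 1/(125840 - 2*78*157) = 1/(125840 - 24492) = 1/101348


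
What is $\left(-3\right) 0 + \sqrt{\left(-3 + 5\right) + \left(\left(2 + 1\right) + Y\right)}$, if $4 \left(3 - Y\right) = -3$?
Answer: $\frac{\sqrt{35}}{2} \approx 2.958$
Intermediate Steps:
$Y = \frac{15}{4}$ ($Y = 3 - - \frac{3}{4} = 3 + \frac{3}{4} = \frac{15}{4} \approx 3.75$)
$\left(-3\right) 0 + \sqrt{\left(-3 + 5\right) + \left(\left(2 + 1\right) + Y\right)} = \left(-3\right) 0 + \sqrt{\left(-3 + 5\right) + \left(\left(2 + 1\right) + \frac{15}{4}\right)} = 0 + \sqrt{2 + \left(3 + \frac{15}{4}\right)} = 0 + \sqrt{2 + \frac{27}{4}} = 0 + \sqrt{\frac{35}{4}} = 0 + \frac{\sqrt{35}}{2} = \frac{\sqrt{35}}{2}$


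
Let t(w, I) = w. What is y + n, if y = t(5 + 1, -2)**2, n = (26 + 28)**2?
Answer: 2952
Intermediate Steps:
n = 2916 (n = 54**2 = 2916)
y = 36 (y = (5 + 1)**2 = 6**2 = 36)
y + n = 36 + 2916 = 2952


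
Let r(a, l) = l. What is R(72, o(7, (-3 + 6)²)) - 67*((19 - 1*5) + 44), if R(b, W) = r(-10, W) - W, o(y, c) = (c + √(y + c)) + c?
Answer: -3886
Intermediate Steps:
o(y, c) = √(c + y) + 2*c (o(y, c) = (c + √(c + y)) + c = √(c + y) + 2*c)
R(b, W) = 0 (R(b, W) = W - W = 0)
R(72, o(7, (-3 + 6)²)) - 67*((19 - 1*5) + 44) = 0 - 67*((19 - 1*5) + 44) = 0 - 67*((19 - 5) + 44) = 0 - 67*(14 + 44) = 0 - 67*58 = 0 - 3886 = -3886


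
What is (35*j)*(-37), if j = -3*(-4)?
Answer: -15540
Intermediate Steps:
j = 12
(35*j)*(-37) = (35*12)*(-37) = 420*(-37) = -15540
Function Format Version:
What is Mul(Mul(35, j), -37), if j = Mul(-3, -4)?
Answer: -15540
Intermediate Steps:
j = 12
Mul(Mul(35, j), -37) = Mul(Mul(35, 12), -37) = Mul(420, -37) = -15540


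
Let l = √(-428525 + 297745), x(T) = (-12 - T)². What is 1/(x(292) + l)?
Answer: 23104/2135211959 - I*√32695/4270423918 ≈ 1.082e-5 - 4.2342e-8*I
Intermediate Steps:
l = 2*I*√32695 (l = √(-130780) = 2*I*√32695 ≈ 361.64*I)
1/(x(292) + l) = 1/((12 + 292)² + 2*I*√32695) = 1/(304² + 2*I*√32695) = 1/(92416 + 2*I*√32695)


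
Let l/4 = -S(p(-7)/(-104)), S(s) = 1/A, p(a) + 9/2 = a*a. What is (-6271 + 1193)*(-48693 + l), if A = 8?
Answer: 247265593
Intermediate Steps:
p(a) = -9/2 + a**2 (p(a) = -9/2 + a*a = -9/2 + a**2)
S(s) = 1/8
l = -1/2 (l = 4*(-1*1/8) = 4*(-1/8) = -1/2 ≈ -0.50000)
(-6271 + 1193)*(-48693 + l) = (-6271 + 1193)*(-48693 - 1/2) = -5078*(-97387/2) = 247265593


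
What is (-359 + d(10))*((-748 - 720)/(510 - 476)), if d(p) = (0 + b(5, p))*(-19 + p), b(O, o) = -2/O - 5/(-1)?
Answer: 1469468/85 ≈ 17288.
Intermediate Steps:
b(O, o) = 5 - 2/O (b(O, o) = -2/O - 5*(-1) = -2/O + 5 = 5 - 2/O)
d(p) = -437/5 + 23*p/5 (d(p) = (0 + (5 - 2/5))*(-19 + p) = (0 + (5 - 2*⅕))*(-19 + p) = (0 + (5 - ⅖))*(-19 + p) = (0 + 23/5)*(-19 + p) = 23*(-19 + p)/5 = -437/5 + 23*p/5)
(-359 + d(10))*((-748 - 720)/(510 - 476)) = (-359 + (-437/5 + (23/5)*10))*((-748 - 720)/(510 - 476)) = (-359 + (-437/5 + 46))*(-1468/34) = (-359 - 207/5)*(-1468*1/34) = -2002/5*(-734/17) = 1469468/85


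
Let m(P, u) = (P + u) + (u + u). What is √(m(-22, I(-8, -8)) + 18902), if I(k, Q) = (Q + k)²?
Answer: 8*√307 ≈ 140.17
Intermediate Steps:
m(P, u) = P + 3*u (m(P, u) = (P + u) + 2*u = P + 3*u)
√(m(-22, I(-8, -8)) + 18902) = √((-22 + 3*(-8 - 8)²) + 18902) = √((-22 + 3*(-16)²) + 18902) = √((-22 + 3*256) + 18902) = √((-22 + 768) + 18902) = √(746 + 18902) = √19648 = 8*√307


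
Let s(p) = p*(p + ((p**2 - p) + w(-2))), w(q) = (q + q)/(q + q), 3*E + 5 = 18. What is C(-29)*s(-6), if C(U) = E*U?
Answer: 27898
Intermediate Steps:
E = 13/3 (E = -5/3 + (1/3)*18 = -5/3 + 6 = 13/3 ≈ 4.3333)
w(q) = 1 (w(q) = (2*q)/((2*q)) = (2*q)*(1/(2*q)) = 1)
C(U) = 13*U/3
s(p) = p*(1 + p**2) (s(p) = p*(p + ((p**2 - p) + 1)) = p*(p + (1 + p**2 - p)) = p*(1 + p**2))
C(-29)*s(-6) = ((13/3)*(-29))*(-6 + (-6)**3) = -377*(-6 - 216)/3 = -377/3*(-222) = 27898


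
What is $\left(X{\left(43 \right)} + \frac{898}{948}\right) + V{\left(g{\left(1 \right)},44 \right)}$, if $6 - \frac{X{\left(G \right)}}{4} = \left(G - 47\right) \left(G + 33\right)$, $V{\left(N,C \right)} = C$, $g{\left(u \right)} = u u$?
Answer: $\frac{609065}{474} \approx 1284.9$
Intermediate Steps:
$g{\left(u \right)} = u^{2}$
$X{\left(G \right)} = 24 - 4 \left(-47 + G\right) \left(33 + G\right)$ ($X{\left(G \right)} = 24 - 4 \left(G - 47\right) \left(G + 33\right) = 24 - 4 \left(-47 + G\right) \left(33 + G\right)$)
$\left(X{\left(43 \right)} + \frac{898}{948}\right) + V{\left(g{\left(1 \right)},44 \right)} = \left(\left(6228 - 4 \cdot 43^{2} + 56 \cdot 43\right) + \frac{898}{948}\right) + 44 = \left(\left(6228 - 7396 + 2408\right) + 898 \cdot \frac{1}{948}\right) + 44 = \left(\left(6228 - 7396 + 2408\right) + \frac{449}{474}\right) + 44 = \left(1240 + \frac{449}{474}\right) + 44 = \frac{588209}{474} + 44 = \frac{609065}{474}$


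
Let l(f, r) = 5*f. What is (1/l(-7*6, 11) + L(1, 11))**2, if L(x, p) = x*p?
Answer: 5331481/44100 ≈ 120.90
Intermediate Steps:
L(x, p) = p*x
(1/l(-7*6, 11) + L(1, 11))**2 = (1/(5*(-7*6)) + 11*1)**2 = (1/(5*(-42)) + 11)**2 = (1/(-210) + 11)**2 = (-1/210 + 11)**2 = (2309/210)**2 = 5331481/44100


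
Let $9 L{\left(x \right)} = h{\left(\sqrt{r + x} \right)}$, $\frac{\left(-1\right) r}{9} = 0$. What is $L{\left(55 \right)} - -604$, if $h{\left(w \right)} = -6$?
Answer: $\frac{1810}{3} \approx 603.33$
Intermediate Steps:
$r = 0$ ($r = \left(-9\right) 0 = 0$)
$L{\left(x \right)} = - \frac{2}{3}$ ($L{\left(x \right)} = \frac{1}{9} \left(-6\right) = - \frac{2}{3}$)
$L{\left(55 \right)} - -604 = - \frac{2}{3} - -604 = - \frac{2}{3} + \left(-471 + 1075\right) = - \frac{2}{3} + 604 = \frac{1810}{3}$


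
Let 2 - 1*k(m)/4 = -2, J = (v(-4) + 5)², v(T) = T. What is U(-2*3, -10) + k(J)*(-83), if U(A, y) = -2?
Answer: -1330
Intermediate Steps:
J = 1 (J = (-4 + 5)² = 1² = 1)
k(m) = 16 (k(m) = 8 - 4*(-2) = 8 + 8 = 16)
U(-2*3, -10) + k(J)*(-83) = -2 + 16*(-83) = -2 - 1328 = -1330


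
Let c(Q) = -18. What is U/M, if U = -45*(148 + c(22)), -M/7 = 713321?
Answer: 5850/4993247 ≈ 0.0011716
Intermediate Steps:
M = -4993247 (M = -7*713321 = -4993247)
U = -5850 (U = -45*(148 - 18) = -45*130 = -5850)
U/M = -5850/(-4993247) = -5850*(-1/4993247) = 5850/4993247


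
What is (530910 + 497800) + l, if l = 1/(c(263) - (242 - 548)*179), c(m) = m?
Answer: 56617112271/55037 ≈ 1.0287e+6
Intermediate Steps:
l = 1/55037 (l = 1/(263 - (242 - 548)*179) = 1/(263 - (-306)*179) = 1/(263 - 1*(-54774)) = 1/(263 + 54774) = 1/55037 ≈ 1.8170e-5)
(530910 + 497800) + l = (530910 + 497800) + 1/55037 = 1028710 + 1/55037 = 56617112271/55037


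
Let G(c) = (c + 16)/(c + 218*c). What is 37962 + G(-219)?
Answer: 1820695685/47961 ≈ 37962.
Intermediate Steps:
G(c) = (16 + c)/(219*c) (G(c) = (16 + c)/((219*c)) = (16 + c)*(1/(219*c)) = (16 + c)/(219*c))
37962 + G(-219) = 37962 + (1/219)*(16 - 219)/(-219) = 37962 + (1/219)*(-1/219)*(-203) = 37962 + 203/47961 = 1820695685/47961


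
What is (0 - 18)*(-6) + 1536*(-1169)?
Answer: -1795476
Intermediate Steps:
(0 - 18)*(-6) + 1536*(-1169) = -18*(-6) - 1795584 = 108 - 1795584 = -1795476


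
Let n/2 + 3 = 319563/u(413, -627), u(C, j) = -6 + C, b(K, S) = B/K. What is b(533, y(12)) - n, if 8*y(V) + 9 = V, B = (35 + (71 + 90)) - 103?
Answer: -339314721/216931 ≈ -1564.2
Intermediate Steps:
B = 93 (B = (35 + 161) - 103 = 196 - 103 = 93)
y(V) = -9/8 + V/8
b(K, S) = 93/K
n = 636684/407 (n = -6 + 2*(319563/(-6 + 413)) = -6 + 2*(319563/407) = -6 + 639126/407 = 636684/407 ≈ 1564.3)
b(533, y(12)) - n = 93/533 - 1*636684/407 = 93*(1/533) - 636684/407 = 93/533 - 636684/407 = -339314721/216931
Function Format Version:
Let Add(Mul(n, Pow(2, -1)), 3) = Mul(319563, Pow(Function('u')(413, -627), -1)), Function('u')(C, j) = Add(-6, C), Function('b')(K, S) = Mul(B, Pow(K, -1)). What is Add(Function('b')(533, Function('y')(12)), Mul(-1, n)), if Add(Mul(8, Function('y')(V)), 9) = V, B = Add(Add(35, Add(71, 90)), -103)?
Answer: Rational(-339314721, 216931) ≈ -1564.2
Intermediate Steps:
B = 93 (B = Add(Add(35, 161), -103) = Add(196, -103) = 93)
Function('y')(V) = Add(Rational(-9, 8), Mul(Rational(1, 8), V))
Function('b')(K, S) = Mul(93, Pow(K, -1))
n = Rational(636684, 407) (n = Add(-6, Mul(2, Mul(319563, Pow(Add(-6, 413), -1)))) = Add(-6, Mul(2, Mul(319563, Pow(407, -1)))) = Add(-6, Mul(2, Mul(319563, Rational(1, 407)))) = Add(-6, Mul(2, Rational(319563, 407))) = Add(-6, Rational(639126, 407)) = Rational(636684, 407) ≈ 1564.3)
Add(Function('b')(533, Function('y')(12)), Mul(-1, n)) = Add(Mul(93, Pow(533, -1)), Mul(-1, Rational(636684, 407))) = Add(Mul(93, Rational(1, 533)), Rational(-636684, 407)) = Add(Rational(93, 533), Rational(-636684, 407)) = Rational(-339314721, 216931)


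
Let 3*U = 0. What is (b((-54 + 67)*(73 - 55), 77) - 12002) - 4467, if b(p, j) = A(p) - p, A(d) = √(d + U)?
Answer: -16703 + 3*√26 ≈ -16688.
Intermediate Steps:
U = 0 (U = (⅓)*0 = 0)
A(d) = √d (A(d) = √(d + 0) = √d)
b(p, j) = √p - p
(b((-54 + 67)*(73 - 55), 77) - 12002) - 4467 = ((√((-54 + 67)*(73 - 55)) - (-54 + 67)*(73 - 55)) - 12002) - 4467 = ((√(13*18) - 13*18) - 12002) - 4467 = ((√234 - 1*234) - 12002) - 4467 = ((3*√26 - 234) - 12002) - 4467 = ((-234 + 3*√26) - 12002) - 4467 = (-12236 + 3*√26) - 4467 = -16703 + 3*√26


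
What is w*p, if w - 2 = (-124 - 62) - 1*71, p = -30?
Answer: 7650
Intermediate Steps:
w = -255 (w = 2 + ((-124 - 62) - 1*71) = 2 + (-186 - 71) = 2 - 257 = -255)
w*p = -255*(-30) = 7650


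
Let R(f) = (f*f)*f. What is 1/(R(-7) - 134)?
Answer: -1/477 ≈ -0.0020964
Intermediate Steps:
R(f) = f³ (R(f) = f²*f = f³)
1/(R(-7) - 134) = 1/((-7)³ - 134) = 1/(-343 - 134) = 1/(-477) = -1/477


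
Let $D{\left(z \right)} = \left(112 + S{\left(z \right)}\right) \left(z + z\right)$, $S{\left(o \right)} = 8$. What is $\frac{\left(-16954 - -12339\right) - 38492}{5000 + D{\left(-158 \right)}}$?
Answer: $\frac{43107}{32920} \approx 1.3094$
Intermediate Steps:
$D{\left(z \right)} = 240 z$ ($D{\left(z \right)} = \left(112 + 8\right) \left(z + z\right) = 120 \cdot 2 z = 240 z$)
$\frac{\left(-16954 - -12339\right) - 38492}{5000 + D{\left(-158 \right)}} = \frac{\left(-16954 - -12339\right) - 38492}{5000 + 240 \left(-158\right)} = \frac{\left(-16954 + 12339\right) - 38492}{5000 - 37920} = \frac{-4615 - 38492}{-32920} = \left(-43107\right) \left(- \frac{1}{32920}\right) = \frac{43107}{32920}$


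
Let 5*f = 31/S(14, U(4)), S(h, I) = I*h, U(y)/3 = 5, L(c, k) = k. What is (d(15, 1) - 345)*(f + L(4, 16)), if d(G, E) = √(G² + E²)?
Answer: -387113/70 + 16831*√226/1050 ≈ -5289.2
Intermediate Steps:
U(y) = 15 (U(y) = 3*5 = 15)
d(G, E) = √(E² + G²)
f = 31/1050 (f = (31/((15*14)))/5 = (31/210)/5 = (31*(1/210))/5 = (⅕)*(31/210) = 31/1050 ≈ 0.029524)
(d(15, 1) - 345)*(f + L(4, 16)) = (√(1² + 15²) - 345)*(31/1050 + 16) = (√(1 + 225) - 345)*(16831/1050) = (√226 - 345)*(16831/1050) = (-345 + √226)*(16831/1050) = -387113/70 + 16831*√226/1050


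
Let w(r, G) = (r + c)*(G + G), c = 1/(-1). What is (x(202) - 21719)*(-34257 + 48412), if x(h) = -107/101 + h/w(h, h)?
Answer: -12482979565405/40602 ≈ -3.0745e+8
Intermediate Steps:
c = -1
w(r, G) = 2*G*(-1 + r) (w(r, G) = (r - 1)*(G + G) = (-1 + r)*(2*G) = 2*G*(-1 + r))
x(h) = -107/101 + 1/(2*(-1 + h)) (x(h) = -107/101 + h/((2*h*(-1 + h))) = -107*1/101 + h*(1/(2*h*(-1 + h))) = -107/101 + 1/(2*(-1 + h)))
(x(202) - 21719)*(-34257 + 48412) = ((315 - 214*202)/(202*(-1 + 202)) - 21719)*(-34257 + 48412) = ((1/202)*(315 - 43228)/201 - 21719)*14155 = ((1/202)*(1/201)*(-42913) - 21719)*14155 = (-42913/40602 - 21719)*14155 = -881877751/40602*14155 = -12482979565405/40602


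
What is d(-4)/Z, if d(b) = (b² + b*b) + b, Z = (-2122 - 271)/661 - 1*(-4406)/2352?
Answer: -21765408/1357985 ≈ -16.028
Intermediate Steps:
Z = -1357985/777336 (Z = -2393*1/661 + 4406*(1/2352) = -2393/661 + 2203/1176 = -1357985/777336 ≈ -1.7470)
d(b) = b + 2*b² (d(b) = (b² + b²) + b = 2*b² + b = b + 2*b²)
d(-4)/Z = (-4*(1 + 2*(-4)))/(-1357985/777336) = -4*(1 - 8)*(-777336/1357985) = -4*(-7)*(-777336/1357985) = 28*(-777336/1357985) = -21765408/1357985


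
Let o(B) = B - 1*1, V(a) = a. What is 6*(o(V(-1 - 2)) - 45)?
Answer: -294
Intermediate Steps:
o(B) = -1 + B (o(B) = B - 1 = -1 + B)
6*(o(V(-1 - 2)) - 45) = 6*((-1 + (-1 - 2)) - 45) = 6*((-1 - 3) - 45) = 6*(-4 - 45) = 6*(-49) = -294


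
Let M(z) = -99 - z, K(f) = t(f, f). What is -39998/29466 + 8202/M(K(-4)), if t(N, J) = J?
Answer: -122739971/1399635 ≈ -87.694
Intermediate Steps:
K(f) = f
-39998/29466 + 8202/M(K(-4)) = -39998/29466 + 8202/(-99 - 1*(-4)) = -39998*1/29466 + 8202/(-99 + 4) = -19999/14733 + 8202/(-95) = -19999/14733 + 8202*(-1/95) = -19999/14733 - 8202/95 = -122739971/1399635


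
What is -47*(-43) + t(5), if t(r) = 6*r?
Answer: 2051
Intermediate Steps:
-47*(-43) + t(5) = -47*(-43) + 6*5 = 2021 + 30 = 2051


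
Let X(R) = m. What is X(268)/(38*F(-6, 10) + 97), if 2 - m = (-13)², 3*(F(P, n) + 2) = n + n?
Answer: -501/823 ≈ -0.60875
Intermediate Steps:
F(P, n) = -2 + 2*n/3 (F(P, n) = -2 + (n + n)/3 = -2 + (2*n)/3 = -2 + 2*n/3)
m = -167 (m = 2 - 1*(-13)² = 2 - 1*169 = 2 - 169 = -167)
X(R) = -167
X(268)/(38*F(-6, 10) + 97) = -167/(38*(-2 + (⅔)*10) + 97) = -167/(38*(-2 + 20/3) + 97) = -167/(38*(14/3) + 97) = -167/(532/3 + 97) = -167/823/3 = -167*3/823 = -501/823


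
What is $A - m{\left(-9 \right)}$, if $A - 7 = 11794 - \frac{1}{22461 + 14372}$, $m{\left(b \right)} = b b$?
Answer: $\frac{431682759}{36833} \approx 11720.0$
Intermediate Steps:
$m{\left(b \right)} = b^{2}$
$A = \frac{434666232}{36833}$ ($A = 7 + \left(11794 - \frac{1}{22461 + 14372}\right) = 7 + \left(11794 - \frac{1}{36833}\right) = 7 + \frac{434408401}{36833} = \frac{434666232}{36833} \approx 11801.0$)
$A - m{\left(-9 \right)} = \frac{434666232}{36833} - \left(-9\right)^{2} = \frac{434666232}{36833} - 81 = \frac{431682759}{36833}$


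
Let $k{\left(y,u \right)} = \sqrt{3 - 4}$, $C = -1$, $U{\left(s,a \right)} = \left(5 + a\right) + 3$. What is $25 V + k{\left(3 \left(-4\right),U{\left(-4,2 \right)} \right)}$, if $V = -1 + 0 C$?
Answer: $-25 + i \approx -25.0 + 1.0 i$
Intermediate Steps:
$U{\left(s,a \right)} = 8 + a$
$V = -1$ ($V = -1 + 0 \left(-1\right) = -1 + 0 = -1$)
$k{\left(y,u \right)} = i$ ($k{\left(y,u \right)} = \sqrt{-1} = i$)
$25 V + k{\left(3 \left(-4\right),U{\left(-4,2 \right)} \right)} = 25 \left(-1\right) + i = -25 + i$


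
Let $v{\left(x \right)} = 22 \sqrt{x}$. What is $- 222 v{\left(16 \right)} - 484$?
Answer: $-20020$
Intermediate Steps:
$- 222 v{\left(16 \right)} - 484 = - 222 \cdot 22 \sqrt{16} - 484 = - 222 \cdot 22 \cdot 4 - 484 = \left(-222\right) 88 - 484 = -19536 - 484 = -20020$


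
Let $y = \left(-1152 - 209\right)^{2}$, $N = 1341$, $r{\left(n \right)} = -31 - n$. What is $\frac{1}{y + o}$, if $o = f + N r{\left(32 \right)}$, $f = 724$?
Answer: $\frac{1}{1768562} \approx 5.6543 \cdot 10^{-7}$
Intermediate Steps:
$o = -83759$ ($o = 724 + 1341 \left(-31 - 32\right) = 724 + 1341 \left(-63\right) = 724 - 84483 = -83759$)
$y = 1852321$ ($y = \left(-1361\right)^{2} = 1852321$)
$\frac{1}{y + o} = \frac{1}{1852321 - 83759} = \frac{1}{1768562}$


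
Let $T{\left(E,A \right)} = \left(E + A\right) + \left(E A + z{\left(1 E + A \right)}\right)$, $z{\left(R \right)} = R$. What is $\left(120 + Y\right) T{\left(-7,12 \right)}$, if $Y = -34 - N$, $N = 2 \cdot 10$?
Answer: $-4884$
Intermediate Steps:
$N = 20$
$Y = -54$ ($Y = -34 - 20 = -54$)
$T{\left(E,A \right)} = 2 A + 2 E + A E$ ($T{\left(E,A \right)} = \left(E + A\right) + \left(E A + \left(1 E + A\right)\right) = \left(A + E\right) + \left(A E + \left(E + A\right)\right) = \left(A + E\right) + \left(A E + \left(A + E\right)\right) = \left(A + E\right) + \left(A + E + A E\right) = 2 A + 2 E + A E$)
$\left(120 + Y\right) T{\left(-7,12 \right)} = \left(120 - 54\right) \left(2 \cdot 12 + 2 \left(-7\right) + 12 \left(-7\right)\right) = 66 \left(24 - 14 - 84\right) = 66 \left(-74\right) = -4884$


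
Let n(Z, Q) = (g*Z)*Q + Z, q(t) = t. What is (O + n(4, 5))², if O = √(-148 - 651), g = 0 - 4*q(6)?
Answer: (476 - I*√799)² ≈ 2.2578e+5 - 26910.0*I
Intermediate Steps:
g = -24 (g = 0 - 4*6 = 0 - 24 = -24)
O = I*√799 (O = √(-799) = I*√799 ≈ 28.267*I)
n(Z, Q) = Z - 24*Q*Z (n(Z, Q) = (-24*Z)*Q + Z = -24*Q*Z + Z = Z - 24*Q*Z)
(O + n(4, 5))² = (I*√799 + 4*(1 - 24*5))² = (I*√799 + 4*(1 - 120))² = (I*√799 + 4*(-119))² = (I*√799 - 476)² = (-476 + I*√799)²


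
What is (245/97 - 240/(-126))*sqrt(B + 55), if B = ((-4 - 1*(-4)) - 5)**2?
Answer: 36100*sqrt(5)/2037 ≈ 39.628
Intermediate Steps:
B = 25 (B = ((-4 + 4) - 5)**2 = (0 - 5)**2 = (-5)**2 = 25)
(245/97 - 240/(-126))*sqrt(B + 55) = (245/97 - 240/(-126))*sqrt(25 + 55) = (245*(1/97) - 240*(-1/126))*sqrt(80) = (245/97 + 40/21)*(4*sqrt(5)) = 9025*(4*sqrt(5))/2037 = 36100*sqrt(5)/2037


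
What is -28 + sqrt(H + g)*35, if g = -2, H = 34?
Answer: -28 + 140*sqrt(2) ≈ 169.99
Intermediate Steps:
-28 + sqrt(H + g)*35 = -28 + sqrt(34 - 2)*35 = -28 + sqrt(32)*35 = -28 + (4*sqrt(2))*35 = -28 + 140*sqrt(2)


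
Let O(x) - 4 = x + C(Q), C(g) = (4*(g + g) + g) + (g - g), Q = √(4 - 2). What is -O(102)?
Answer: -106 - 9*√2 ≈ -118.73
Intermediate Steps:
Q = √2 ≈ 1.4142
C(g) = 9*g (C(g) = (4*(2*g) + g) + 0 = (8*g + g) + 0 = 9*g + 0 = 9*g)
O(x) = 4 + x + 9*√2 (O(x) = 4 + (x + 9*√2) = 4 + x + 9*√2)
-O(102) = -(4 + 102 + 9*√2) = -(106 + 9*√2) = -106 - 9*√2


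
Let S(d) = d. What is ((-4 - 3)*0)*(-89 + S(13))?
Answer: 0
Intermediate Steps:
((-4 - 3)*0)*(-89 + S(13)) = ((-4 - 3)*0)*(-89 + 13) = -7*0*(-76) = 0*(-76) = 0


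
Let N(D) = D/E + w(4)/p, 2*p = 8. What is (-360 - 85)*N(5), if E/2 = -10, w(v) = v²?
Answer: -6675/4 ≈ -1668.8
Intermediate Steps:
p = 4 (p = (½)*8 = 4)
E = -20 (E = 2*(-10) = -20)
N(D) = 4 - D/20 (N(D) = D/(-20) + 4²/4 = D*(-1/20) + 16*(¼) = -D/20 + 4 = 4 - D/20)
(-360 - 85)*N(5) = (-360 - 85)*(4 - 1/20*5) = -445*(4 - ¼) = -445*15/4 = -6675/4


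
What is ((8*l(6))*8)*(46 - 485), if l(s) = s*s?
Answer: -1011456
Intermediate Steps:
l(s) = s²
((8*l(6))*8)*(46 - 485) = ((8*6²)*8)*(46 - 485) = ((8*36)*8)*(-439) = (288*8)*(-439) = 2304*(-439) = -1011456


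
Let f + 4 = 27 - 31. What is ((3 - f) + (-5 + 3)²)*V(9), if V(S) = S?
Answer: 135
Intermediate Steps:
f = -8 (f = -4 + (27 - 31) = -4 - 4 = -8)
((3 - f) + (-5 + 3)²)*V(9) = ((3 - 1*(-8)) + (-5 + 3)²)*9 = ((3 + 8) + (-2)²)*9 = (11 + 4)*9 = 15*9 = 135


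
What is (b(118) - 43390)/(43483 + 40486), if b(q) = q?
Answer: -43272/83969 ≈ -0.51533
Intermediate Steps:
(b(118) - 43390)/(43483 + 40486) = (118 - 43390)/(43483 + 40486) = -43272/83969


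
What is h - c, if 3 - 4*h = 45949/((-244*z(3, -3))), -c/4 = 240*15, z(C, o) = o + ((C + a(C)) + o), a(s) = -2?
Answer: 70229711/4880 ≈ 14391.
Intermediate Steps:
z(C, o) = -2 + C + 2*o (z(C, o) = o + ((C - 2) + o) = o + ((-2 + C) + o) = o + (-2 + C + o) = -2 + C + 2*o)
c = -14400 (c = -960*15 = -4*3600 = -14400)
h = -42289/4880 (h = ¾ - 45949/(4*((-244*(-2 + 3 + 2*(-3))))) = ¾ - 45949/(4*((-244*(-2 + 3 - 6)))) = ¾ - 45949/(4*((-244*(-5)))) = ¾ - 45949/(4*1220) = ¾ - ¼*45949/1220 = ¾ - 45949/4880 = -42289/4880 ≈ -8.6658)
h - c = -42289/4880 - 1*(-14400) = -42289/4880 + 14400 = 70229711/4880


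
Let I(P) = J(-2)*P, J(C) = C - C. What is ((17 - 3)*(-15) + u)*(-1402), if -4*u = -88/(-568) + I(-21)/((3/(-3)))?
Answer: 41815351/142 ≈ 2.9447e+5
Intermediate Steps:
J(C) = 0
I(P) = 0 (I(P) = 0*P = 0)
u = -11/284 (u = -(-88/(-568) + 0/((3/(-3))))/4 = -(-88*(-1/568) + 0/((-⅓*3)))/4 = -(11/71 + 0/(-1))/4 = -(11/71 + 0*(-1))/4 = -(11/71 + 0)/4 = -¼*11/71 = -11/284 ≈ -0.038732)
((17 - 3)*(-15) + u)*(-1402) = ((17 - 3)*(-15) - 11/284)*(-1402) = (14*(-15) - 11/284)*(-1402) = (-210 - 11/284)*(-1402) = -59651/284*(-1402) = 41815351/142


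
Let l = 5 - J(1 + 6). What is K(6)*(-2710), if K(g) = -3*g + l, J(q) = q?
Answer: 54200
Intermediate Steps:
l = -2 (l = 5 - (1 + 6) = 5 - 1*7 = 5 - 7 = -2)
K(g) = -2 - 3*g (K(g) = -3*g - 2 = -2 - 3*g)
K(6)*(-2710) = (-2 - 3*6)*(-2710) = (-2 - 18)*(-2710) = -20*(-2710) = 54200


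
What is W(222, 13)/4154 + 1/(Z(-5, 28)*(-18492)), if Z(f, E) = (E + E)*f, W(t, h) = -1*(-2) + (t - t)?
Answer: 77311/160510560 ≈ 0.00048166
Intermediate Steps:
W(t, h) = 2 (W(t, h) = 2 + 0 = 2)
Z(f, E) = 2*E*f (Z(f, E) = (2*E)*f = 2*E*f)
W(222, 13)/4154 + 1/(Z(-5, 28)*(-18492)) = 2/4154 + 1/((2*28*(-5))*(-18492)) = 2*(1/4154) - 1/18492/(-280) = 1/2077 - 1/280*(-1/18492) = 1/2077 + 1/5177760 = 77311/160510560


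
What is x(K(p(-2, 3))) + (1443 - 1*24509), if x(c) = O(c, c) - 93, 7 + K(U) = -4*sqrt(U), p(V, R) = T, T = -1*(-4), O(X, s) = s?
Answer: -23174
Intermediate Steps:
T = 4
p(V, R) = 4
K(U) = -7 - 4*sqrt(U)
x(c) = -93 + c (x(c) = c - 93 = -93 + c)
x(K(p(-2, 3))) + (1443 - 1*24509) = (-93 + (-7 - 4*sqrt(4))) + (1443 - 1*24509) = (-93 + (-7 - 4*2)) + (1443 - 24509) = (-93 + (-7 - 8)) - 23066 = (-93 - 15) - 23066 = -108 - 23066 = -23174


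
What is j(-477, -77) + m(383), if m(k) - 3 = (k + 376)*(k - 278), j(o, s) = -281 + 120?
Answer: 79537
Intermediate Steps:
j(o, s) = -161
m(k) = 3 + (-278 + k)*(376 + k) (m(k) = 3 + (k + 376)*(k - 278) = 3 + (376 + k)*(-278 + k) = 3 + (-278 + k)*(376 + k))
j(-477, -77) + m(383) = -161 + (-104525 + 383² + 98*383) = -161 + (-104525 + 146689 + 37534) = -161 + 79698 = 79537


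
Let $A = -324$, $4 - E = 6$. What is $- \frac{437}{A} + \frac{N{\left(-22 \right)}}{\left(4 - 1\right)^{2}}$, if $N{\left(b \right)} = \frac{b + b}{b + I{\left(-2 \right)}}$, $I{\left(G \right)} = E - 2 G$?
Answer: $\frac{2581}{1620} \approx 1.5932$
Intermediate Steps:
$E = -2$ ($E = 4 - 6 = -2$)
$I{\left(G \right)} = -2 - 2 G$
$N{\left(b \right)} = \frac{2 b}{2 + b}$ ($N{\left(b \right)} = \frac{b + b}{b - -2} = \frac{2 b}{b + \left(-2 + 4\right)} = \frac{2 b}{b + 2} = \frac{2 b}{2 + b}$)
$- \frac{437}{A} + \frac{N{\left(-22 \right)}}{\left(4 - 1\right)^{2}} = - \frac{437}{-324} + \frac{2 \left(-22\right) \frac{1}{2 - 22}}{\left(4 - 1\right)^{2}} = \left(-437\right) \left(- \frac{1}{324}\right) + \frac{2 \left(-22\right) \frac{1}{-20}}{3^{2}} = \frac{437}{324} + \frac{2 \left(-22\right) \left(- \frac{1}{20}\right)}{9} = \frac{437}{324} + \frac{11}{5} \cdot \frac{1}{9} = \frac{437}{324} + \frac{11}{45} = \frac{2581}{1620}$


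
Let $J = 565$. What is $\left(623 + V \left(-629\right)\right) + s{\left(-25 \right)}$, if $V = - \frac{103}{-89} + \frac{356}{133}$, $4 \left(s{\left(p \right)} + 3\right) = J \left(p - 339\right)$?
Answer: $- \frac{629806322}{11837} \approx -53207.0$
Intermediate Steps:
$s{\left(p \right)} = - \frac{191547}{4} + \frac{565 p}{4}$ ($s{\left(p \right)} = -3 + \frac{565 \left(p - 339\right)}{4} = -3 + \frac{565 \left(-339 + p\right)}{4} = -3 + \frac{-191535 + 565 p}{4} = -3 + \left(- \frac{191535}{4} + \frac{565 p}{4}\right) = - \frac{191547}{4} + \frac{565 p}{4}$)
$V = \frac{45383}{11837}$ ($V = \left(-103\right) \left(- \frac{1}{89}\right) + 356 \cdot \frac{1}{133} = \frac{103}{89} + \frac{356}{133} = \frac{45383}{11837} \approx 3.834$)
$\left(623 + V \left(-629\right)\right) + s{\left(-25 \right)} = \left(623 + \frac{45383}{11837} \left(-629\right)\right) + \left(- \frac{191547}{4} + \frac{565}{4} \left(-25\right)\right) = \left(623 - \frac{28545907}{11837}\right) - 51418 = - \frac{21171456}{11837} - 51418 = - \frac{629806322}{11837}$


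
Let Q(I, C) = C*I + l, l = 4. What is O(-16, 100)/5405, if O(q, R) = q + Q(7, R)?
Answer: 688/5405 ≈ 0.12729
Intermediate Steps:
Q(I, C) = 4 + C*I (Q(I, C) = C*I + 4 = 4 + C*I)
O(q, R) = 4 + q + 7*R (O(q, R) = q + (4 + R*7) = q + (4 + 7*R) = 4 + q + 7*R)
O(-16, 100)/5405 = (4 - 16 + 7*100)/5405 = (4 - 16 + 700)*(1/5405) = 688*(1/5405) = 688/5405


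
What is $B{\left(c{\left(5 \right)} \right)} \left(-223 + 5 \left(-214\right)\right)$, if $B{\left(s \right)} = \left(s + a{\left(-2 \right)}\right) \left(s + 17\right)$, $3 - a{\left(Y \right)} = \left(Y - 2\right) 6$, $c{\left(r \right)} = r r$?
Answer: $-2823912$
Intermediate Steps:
$c{\left(r \right)} = r^{2}$
$a{\left(Y \right)} = 15 - 6 Y$ ($a{\left(Y \right)} = 3 - \left(Y - 2\right) 6 = 3 - \left(-2 + Y\right) 6 = 3 - \left(-12 + 6 Y\right) = 15 - 6 Y$)
$B{\left(s \right)} = \left(17 + s\right) \left(27 + s\right)$ ($B{\left(s \right)} = \left(s + \left(15 - -12\right)\right) \left(s + 17\right) = \left(s + \left(15 + 12\right)\right) \left(17 + s\right) = \left(s + 27\right) \left(17 + s\right) = \left(27 + s\right) \left(17 + s\right) = \left(17 + s\right) \left(27 + s\right)$)
$B{\left(c{\left(5 \right)} \right)} \left(-223 + 5 \left(-214\right)\right) = \left(459 + \left(5^{2}\right)^{2} + 44 \cdot 5^{2}\right) \left(-223 + 5 \left(-214\right)\right) = \left(459 + 25^{2} + 44 \cdot 25\right) \left(-223 - 1070\right) = \left(459 + 625 + 1100\right) \left(-1293\right) = 2184 \left(-1293\right) = -2823912$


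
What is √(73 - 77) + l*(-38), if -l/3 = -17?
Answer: -1938 + 2*I ≈ -1938.0 + 2.0*I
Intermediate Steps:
l = 51 (l = -3*(-17) = 51)
√(73 - 77) + l*(-38) = √(73 - 77) + 51*(-38) = √(-4) - 1938 = 2*I - 1938 = -1938 + 2*I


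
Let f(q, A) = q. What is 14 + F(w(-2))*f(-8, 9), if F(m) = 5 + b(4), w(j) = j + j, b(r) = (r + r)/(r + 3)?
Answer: -246/7 ≈ -35.143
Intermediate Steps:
b(r) = 2*r/(3 + r) (b(r) = (2*r)/(3 + r) = 2*r/(3 + r))
w(j) = 2*j
F(m) = 43/7 (F(m) = 5 + 2*4/(3 + 4) = 5 + 2*4/7 = 5 + 2*4*(⅐) = 5 + 8/7 = 43/7)
14 + F(w(-2))*f(-8, 9) = 14 + (43/7)*(-8) = 14 - 344/7 = -246/7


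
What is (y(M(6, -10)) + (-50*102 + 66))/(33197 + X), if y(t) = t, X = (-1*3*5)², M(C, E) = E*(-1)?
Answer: -2512/16711 ≈ -0.15032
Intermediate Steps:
M(C, E) = -E
X = 225 (X = (-3*5)² = (-15)² = 225)
(y(M(6, -10)) + (-50*102 + 66))/(33197 + X) = (-1*(-10) + (-50*102 + 66))/(33197 + 225) = (10 + (-5100 + 66))/33422 = (10 - 5034)*(1/33422) = -5024*1/33422 = -2512/16711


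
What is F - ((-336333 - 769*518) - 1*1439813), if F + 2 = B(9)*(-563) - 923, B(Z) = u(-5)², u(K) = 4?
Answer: 2164555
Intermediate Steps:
B(Z) = 16 (B(Z) = 4² = 16)
F = -9933 (F = -2 + (16*(-563) - 923) = -2 + (-9008 - 923) = -2 - 9931 = -9933)
F - ((-336333 - 769*518) - 1*1439813) = -9933 - ((-336333 - 769*518) - 1*1439813) = -9933 - ((-336333 - 398342) - 1439813) = -9933 - (-734675 - 1439813) = -9933 - 1*(-2174488) = -9933 + 2174488 = 2164555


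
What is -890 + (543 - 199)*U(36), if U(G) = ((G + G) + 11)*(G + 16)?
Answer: 1483814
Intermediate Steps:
U(G) = (11 + 2*G)*(16 + G) (U(G) = (2*G + 11)*(16 + G) = (11 + 2*G)*(16 + G))
-890 + (543 - 199)*U(36) = -890 + (543 - 199)*(176 + 2*36**2 + 43*36) = -890 + 344*(176 + 2*1296 + 1548) = -890 + 344*(176 + 2592 + 1548) = -890 + 344*4316 = -890 + 1484704 = 1483814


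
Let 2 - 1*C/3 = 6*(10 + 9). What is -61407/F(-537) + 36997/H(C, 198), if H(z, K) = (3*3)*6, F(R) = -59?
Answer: 5498801/3186 ≈ 1725.9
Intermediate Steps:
C = -336 (C = 6 - 18*(10 + 9) = 6 - 18*19 = 6 - 3*114 = 6 - 342 = -336)
H(z, K) = 54 (H(z, K) = 9*6 = 54)
-61407/F(-537) + 36997/H(C, 198) = -61407/(-59) + 36997/54 = -61407*(-1/59) + 36997*(1/54) = 61407/59 + 36997/54 = 5498801/3186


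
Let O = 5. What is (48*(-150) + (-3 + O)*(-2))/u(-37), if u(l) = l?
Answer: 7204/37 ≈ 194.70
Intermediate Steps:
(48*(-150) + (-3 + O)*(-2))/u(-37) = (48*(-150) + (-3 + 5)*(-2))/(-37) = (-7200 + 2*(-2))*(-1/37) = (-7200 - 4)*(-1/37) = -7204*(-1/37) = 7204/37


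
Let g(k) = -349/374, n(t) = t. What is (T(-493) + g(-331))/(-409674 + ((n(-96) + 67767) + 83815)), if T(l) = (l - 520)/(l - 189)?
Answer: -291/136065076 ≈ -2.1387e-6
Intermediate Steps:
T(l) = (-520 + l)/(-189 + l)
g(k) = -349/374 (g(k) = -349*1/374 = -349/374)
(T(-493) + g(-331))/(-409674 + ((n(-96) + 67767) + 83815)) = ((-520 - 493)/(-189 - 493) - 349/374)/(-409674 + ((-96 + 67767) + 83815)) = (-1013/(-682) - 349/374)/(-409674 + (67671 + 83815)) = (-1/682*(-1013) - 349/374)/(-409674 + 151486) = (1013/682 - 349/374)/(-258188) = (291/527)*(-1/258188) = -291/136065076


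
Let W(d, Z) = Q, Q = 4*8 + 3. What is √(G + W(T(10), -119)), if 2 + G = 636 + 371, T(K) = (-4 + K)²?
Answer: 4*√65 ≈ 32.249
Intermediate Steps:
Q = 35 (Q = 32 + 3 = 35)
W(d, Z) = 35
G = 1005 (G = -2 + (636 + 371) = -2 + 1007 = 1005)
√(G + W(T(10), -119)) = √(1005 + 35) = √1040 = 4*√65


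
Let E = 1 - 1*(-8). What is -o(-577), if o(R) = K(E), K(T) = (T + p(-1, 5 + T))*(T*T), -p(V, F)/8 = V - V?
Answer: -729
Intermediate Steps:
p(V, F) = 0 (p(V, F) = -8*(V - V) = -8*0 = 0)
E = 9 (E = 1 + 8 = 9)
K(T) = T**3 (K(T) = (T + 0)*(T*T) = T*T**2 = T**3)
o(R) = 729 (o(R) = 9**3 = 729)
-o(-577) = -1*729 = -729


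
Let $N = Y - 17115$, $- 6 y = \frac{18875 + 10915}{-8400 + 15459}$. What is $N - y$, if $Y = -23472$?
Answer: $- \frac{95499556}{2353} \approx -40586.0$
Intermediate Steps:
$y = - \frac{1655}{2353}$ ($y = - \frac{\left(18875 + 10915\right) \frac{1}{-8400 + 15459}}{6} = - \frac{29790 \cdot \frac{1}{7059}}{6} = \left(- \frac{1}{6}\right) \frac{9930}{2353} = - \frac{1655}{2353} \approx -0.70336$)
$N = -40587$ ($N = -23472 - 17115 = -40587$)
$N - y = -40587 - - \frac{1655}{2353} = -40587 + \frac{1655}{2353} = - \frac{95499556}{2353}$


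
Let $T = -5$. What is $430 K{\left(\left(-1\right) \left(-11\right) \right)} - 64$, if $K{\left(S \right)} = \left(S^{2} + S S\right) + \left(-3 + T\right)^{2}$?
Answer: $131516$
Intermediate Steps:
$K{\left(S \right)} = 64 + 2 S^{2}$ ($K{\left(S \right)} = \left(S^{2} + S S\right) + \left(-3 - 5\right)^{2} = \left(S^{2} + S^{2}\right) + \left(-8\right)^{2} = 2 S^{2} + 64 = 64 + 2 S^{2}$)
$430 K{\left(\left(-1\right) \left(-11\right) \right)} - 64 = 430 \left(64 + 2 \left(\left(-1\right) \left(-11\right)\right)^{2}\right) - 64 = 430 \left(64 + 2 \cdot 11^{2}\right) - 64 = 430 \left(64 + 2 \cdot 121\right) - 64 = 430 \left(64 + 242\right) - 64 = 430 \cdot 306 - 64 = 131580 - 64 = 131516$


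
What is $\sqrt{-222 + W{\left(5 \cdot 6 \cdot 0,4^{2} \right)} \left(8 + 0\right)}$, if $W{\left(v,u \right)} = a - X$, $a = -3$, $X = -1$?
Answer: $i \sqrt{238} \approx 15.427 i$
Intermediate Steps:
$W{\left(v,u \right)} = -2$ ($W{\left(v,u \right)} = -3 - -1 = -3 + 1 = -2$)
$\sqrt{-222 + W{\left(5 \cdot 6 \cdot 0,4^{2} \right)} \left(8 + 0\right)} = \sqrt{-222 - 2 \left(8 + 0\right)} = \sqrt{-222 - 16} = \sqrt{-238} = i \sqrt{238}$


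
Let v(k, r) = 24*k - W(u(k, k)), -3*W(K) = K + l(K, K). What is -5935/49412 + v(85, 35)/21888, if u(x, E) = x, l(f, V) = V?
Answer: -9864295/405573696 ≈ -0.024322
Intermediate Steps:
W(K) = -2*K/3 (W(K) = -(K + K)/3 = -2*K/3)
v(k, r) = 74*k/3 (v(k, r) = 24*k - (-2)*k/3 = 24*k + 2*k/3 = 74*k/3)
-5935/49412 + v(85, 35)/21888 = -5935/49412 + ((74/3)*85)/21888 = -5935*1/49412 + (6290/3)*(1/21888) = -5935/49412 + 3145/32832 = -9864295/405573696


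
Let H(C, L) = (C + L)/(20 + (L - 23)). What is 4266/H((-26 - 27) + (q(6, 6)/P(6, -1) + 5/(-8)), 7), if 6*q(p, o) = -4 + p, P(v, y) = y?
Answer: -409536/1127 ≈ -363.39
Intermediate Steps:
q(p, o) = -⅔ + p/6 (q(p, o) = (-4 + p)/6 = -⅔ + p/6)
H(C, L) = (C + L)/(-3 + L) (H(C, L) = (C + L)/(20 + (-23 + L)) = (C + L)/(-3 + L))
4266/H((-26 - 27) + (q(6, 6)/P(6, -1) + 5/(-8)), 7) = 4266/(((((-26 - 27) + ((-⅔ + (⅙)*6)/(-1) + 5/(-8))) + 7)/(-3 + 7))) = 4266/((((-53 + ((-⅔ + 1)*(-1) + 5*(-⅛))) + 7)/4)) = 4266/((((-53 + ((⅓)*(-1) - 5/8)) + 7)/4)) = 4266/((((-53 + (-⅓ - 5/8)) + 7)/4)) = 4266/((((-53 - 23/24) + 7)/4)) = 4266/(((-1295/24 + 7)/4)) = 4266/(((¼)*(-1127/24))) = 4266/(-1127/96) = 4266*(-96/1127) = -409536/1127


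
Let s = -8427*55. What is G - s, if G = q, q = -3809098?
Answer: -3345613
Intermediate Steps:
s = -463485
G = -3809098
G - s = -3809098 - 1*(-463485) = -3809098 + 463485 = -3345613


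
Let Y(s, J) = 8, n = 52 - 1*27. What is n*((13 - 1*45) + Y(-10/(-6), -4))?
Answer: -600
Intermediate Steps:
n = 25 (n = 52 - 27 = 25)
n*((13 - 1*45) + Y(-10/(-6), -4)) = 25*((13 - 1*45) + 8) = 25*((13 - 45) + 8) = 25*(-32 + 8) = 25*(-24) = -600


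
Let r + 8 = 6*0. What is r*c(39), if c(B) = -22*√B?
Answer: 176*√39 ≈ 1099.1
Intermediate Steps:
r = -8 (r = -8 + 6*0 = -8 + 0 = -8)
r*c(39) = -(-176)*√39 = 176*√39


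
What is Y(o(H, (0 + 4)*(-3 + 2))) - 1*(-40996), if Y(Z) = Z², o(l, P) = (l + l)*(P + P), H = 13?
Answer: 84260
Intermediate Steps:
o(l, P) = 4*P*l (o(l, P) = (2*l)*(2*P) = 4*P*l)
Y(o(H, (0 + 4)*(-3 + 2))) - 1*(-40996) = (4*((0 + 4)*(-3 + 2))*13)² - 1*(-40996) = (4*(4*(-1))*13)² + 40996 = (4*(-4)*13)² + 40996 = (-208)² + 40996 = 43264 + 40996 = 84260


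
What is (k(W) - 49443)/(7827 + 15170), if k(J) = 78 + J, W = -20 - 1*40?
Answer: -49425/22997 ≈ -2.1492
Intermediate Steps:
W = -60 (W = -20 - 40 = -60)
(k(W) - 49443)/(7827 + 15170) = ((78 - 60) - 49443)/(7827 + 15170) = (18 - 49443)/22997 = -49425*1/22997 = -49425/22997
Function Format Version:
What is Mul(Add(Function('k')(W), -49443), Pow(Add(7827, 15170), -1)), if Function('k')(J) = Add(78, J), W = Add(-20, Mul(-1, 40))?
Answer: Rational(-49425, 22997) ≈ -2.1492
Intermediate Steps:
W = -60 (W = Add(-20, -40) = -60)
Mul(Add(Function('k')(W), -49443), Pow(Add(7827, 15170), -1)) = Mul(Add(Add(78, -60), -49443), Pow(Add(7827, 15170), -1)) = Mul(Add(18, -49443), Pow(22997, -1)) = Mul(-49425, Rational(1, 22997)) = Rational(-49425, 22997)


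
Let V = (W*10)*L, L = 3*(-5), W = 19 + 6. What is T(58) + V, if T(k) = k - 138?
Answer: -3830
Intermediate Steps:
W = 25
T(k) = -138 + k
L = -15
V = -3750 (V = (25*10)*(-15) = 250*(-15) = -3750)
T(58) + V = (-138 + 58) - 3750 = -80 - 3750 = -3830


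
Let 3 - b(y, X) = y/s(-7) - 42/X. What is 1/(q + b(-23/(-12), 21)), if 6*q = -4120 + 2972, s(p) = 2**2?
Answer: -16/2989 ≈ -0.0053530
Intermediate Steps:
s(p) = 4
b(y, X) = 3 + 42/X - y/4 (b(y, X) = 3 - (y/4 - 42/X) = 3 - (-42/X + y/4) = 3 + (42/X - y/4) = 3 + 42/X - y/4)
q = -574/3 (q = (-4120 + 2972)/6 = (1/6)*(-1148) = -574/3 ≈ -191.33)
1/(q + b(-23/(-12), 21)) = 1/(-574/3 + (3 + 42/21 - (-23)/(4*(-12)))) = 1/(-574/3 + (3 + 42*(1/21) - (-23)*(-1)/(4*12))) = 1/(-574/3 + (3 + 2 - 1/4*23/12)) = 1/(-574/3 + (3 + 2 - 23/48)) = 1/(-574/3 + 217/48) = 1/(-2989/16) = -16/2989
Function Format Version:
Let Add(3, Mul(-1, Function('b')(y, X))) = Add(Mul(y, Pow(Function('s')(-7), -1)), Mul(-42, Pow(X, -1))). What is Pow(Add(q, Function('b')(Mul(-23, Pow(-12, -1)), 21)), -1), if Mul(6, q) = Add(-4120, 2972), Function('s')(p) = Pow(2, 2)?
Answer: Rational(-16, 2989) ≈ -0.0053530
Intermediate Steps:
Function('s')(p) = 4
Function('b')(y, X) = Add(3, Mul(42, Pow(X, -1)), Mul(Rational(-1, 4), y)) (Function('b')(y, X) = Add(3, Mul(-1, Add(Mul(y, Pow(4, -1)), Mul(-42, Pow(X, -1))))) = Add(3, Mul(-1, Add(Mul(y, Rational(1, 4)), Mul(-42, Pow(X, -1))))) = Add(3, Mul(-1, Add(Mul(Rational(1, 4), y), Mul(-42, Pow(X, -1))))) = Add(3, Mul(-1, Add(Mul(-42, Pow(X, -1)), Mul(Rational(1, 4), y)))) = Add(3, Add(Mul(42, Pow(X, -1)), Mul(Rational(-1, 4), y))) = Add(3, Mul(42, Pow(X, -1)), Mul(Rational(-1, 4), y)))
q = Rational(-574, 3) (q = Mul(Rational(1, 6), Add(-4120, 2972)) = Mul(Rational(1, 6), -1148) = Rational(-574, 3) ≈ -191.33)
Pow(Add(q, Function('b')(Mul(-23, Pow(-12, -1)), 21)), -1) = Pow(Add(Rational(-574, 3), Add(3, Mul(42, Pow(21, -1)), Mul(Rational(-1, 4), Mul(-23, Pow(-12, -1))))), -1) = Pow(Add(Rational(-574, 3), Add(3, Mul(42, Rational(1, 21)), Mul(Rational(-1, 4), Mul(-23, Rational(-1, 12))))), -1) = Pow(Add(Rational(-574, 3), Add(3, 2, Mul(Rational(-1, 4), Rational(23, 12)))), -1) = Pow(Add(Rational(-574, 3), Add(3, 2, Rational(-23, 48))), -1) = Pow(Add(Rational(-574, 3), Rational(217, 48)), -1) = Pow(Rational(-2989, 16), -1) = Rational(-16, 2989)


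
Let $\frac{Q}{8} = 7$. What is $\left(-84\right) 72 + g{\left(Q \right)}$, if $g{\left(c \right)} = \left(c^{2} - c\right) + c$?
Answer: $-2912$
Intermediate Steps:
$Q = 56$ ($Q = 8 \cdot 7 = 56$)
$g{\left(c \right)} = c^{2}$
$\left(-84\right) 72 + g{\left(Q \right)} = \left(-84\right) 72 + 56^{2} = -6048 + 3136 = -2912$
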